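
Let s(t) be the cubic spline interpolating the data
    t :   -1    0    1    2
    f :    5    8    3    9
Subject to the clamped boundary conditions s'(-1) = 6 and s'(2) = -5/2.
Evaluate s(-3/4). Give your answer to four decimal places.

6.4797

Put σ_i = s'' at the i-th knot. Here h = (1, 1, 1) and Δ = (3, -5, 6), so the interior equations h_(i-1)·σ_(i-1) + 2(h_(i-1)+h_i)·σ_i + h_i·σ_(i+1) = 6(Δ_i − Δ_(i-1)) read
  1·σ_0 + 4·σ_1 + 1·σ_2 = 6(Δ_1 - Δ_0) = -48
  1·σ_1 + 4·σ_2 + 1·σ_3 = 6(Δ_2 - Δ_1) = 66
Clamped end conditions give two more equations: 2h_0·σ_0 + h_0·σ_1 = 6(Δ_0 - s'(-1)) = -18 and h_2·σ_2 + 2h_2·σ_3 = 6(s'(2) - Δ_2) = -51.
Solving the tridiagonal system: σ_0 = 17/15, σ_1 = -304/15, σ_2 = 479/15, σ_3 = -622/15.
On [-1, 0], s(t) = 5 + 6·(t + 1) + 17/30·(t + 1)² - 107/30·(t + 1)³.
With (t + 1) = 1/4: s(-3/4) = 4147/640.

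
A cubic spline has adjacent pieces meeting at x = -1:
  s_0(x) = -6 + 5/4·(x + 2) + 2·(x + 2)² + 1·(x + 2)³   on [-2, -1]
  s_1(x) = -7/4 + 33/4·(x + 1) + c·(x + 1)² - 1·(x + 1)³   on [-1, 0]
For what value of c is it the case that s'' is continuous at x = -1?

5

s_0''(x) = 4 + 6·(x + 2), so s_0''(-1) = 10. On the right, s_1''(-1) = 2c, so c = 5.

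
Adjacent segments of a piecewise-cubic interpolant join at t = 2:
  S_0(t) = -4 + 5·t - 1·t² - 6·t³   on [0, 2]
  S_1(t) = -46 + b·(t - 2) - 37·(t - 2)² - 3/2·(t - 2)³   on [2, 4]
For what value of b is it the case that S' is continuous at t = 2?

-71

S_0'(t) = 5 - 2·t - 18·t², so S_0'(2) = -71. On the right, S_1'(2) = b, so b = -71.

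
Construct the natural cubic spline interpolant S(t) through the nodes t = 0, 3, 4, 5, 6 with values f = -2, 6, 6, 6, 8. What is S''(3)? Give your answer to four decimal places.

Put M_i = S'' at the i-th knot. Here h = (3, 1, 1, 1) and Δ = (8/3, 0, 0, 2), so the interior equations h_(i-1)·M_(i-1) + 2(h_(i-1)+h_i)·M_i + h_i·M_(i+1) = 6(Δ_i − Δ_(i-1)) read
  3·M_0 + 8·M_1 + 1·M_2 = 6(Δ_1 - Δ_0) = -16
  1·M_1 + 4·M_2 + 1·M_3 = 6(Δ_2 - Δ_1) = 0
  1·M_2 + 4·M_3 + 1·M_4 = 6(Δ_3 - Δ_2) = 12
Natural end conditions: M_0 = M_4 = 0.
Solving: M_0 = 0, M_1 = -57/29, M_2 = -8/29, M_3 = 89/29, M_4 = 0.

-1.9655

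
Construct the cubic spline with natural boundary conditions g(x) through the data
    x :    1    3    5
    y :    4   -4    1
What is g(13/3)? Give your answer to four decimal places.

-1.6296

With m_i denoting the second derivative at x_i, h_i = 2, 2, and Δ_i = (y_(i+1) − y_i)/h_i = -4, 5/2:
  2·m_0 + 8·m_1 + 2·m_2 = 6(Δ_1 - Δ_0) = 39
Natural end conditions: m_0 = m_2 = 0.
Solving: m_0 = 0, m_1 = 39/8, m_2 = 0.
On [3, 5], g(x) = -4 - 3/4·(x - 3) + 39/16·(x - 3)² - 13/32·(x - 3)³.
With (x - 3) = 4/3: g(13/3) = -44/27.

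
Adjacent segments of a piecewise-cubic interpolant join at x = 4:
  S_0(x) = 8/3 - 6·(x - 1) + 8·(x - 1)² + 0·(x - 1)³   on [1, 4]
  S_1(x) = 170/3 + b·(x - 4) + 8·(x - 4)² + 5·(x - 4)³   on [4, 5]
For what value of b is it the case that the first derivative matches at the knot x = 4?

42

S_0'(x) = -6 + 16·(x - 1) + 0·(x - 1)², so S_0'(4) = 42. On the right, S_1'(4) = b, so b = 42.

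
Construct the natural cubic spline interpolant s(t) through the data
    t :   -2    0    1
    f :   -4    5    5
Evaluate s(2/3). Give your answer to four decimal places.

5.2222

Let σ_i = s''(x_i). Step sizes h_i = 2, 1; slopes of the chords Δ_i = (y_(i+1) - y_i)/h_i = 9/2, 0.
  2·σ_0 + 6·σ_1 + 1·σ_2 = 6(Δ_1 - Δ_0) = -27
Natural end conditions: σ_0 = σ_2 = 0.
Forward elimination and back-substitution give σ_0 = 0, σ_1 = -9/2, σ_2 = 0.
On [0, 1], s(t) = 5 + 3/2·t - 9/4·t² + 3/4·t³.
With t = 2/3: s(2/3) = 47/9.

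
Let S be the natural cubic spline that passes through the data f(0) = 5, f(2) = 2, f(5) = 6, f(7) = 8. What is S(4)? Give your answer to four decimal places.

4.2405

Write m_i for S''(x_i). With h_i = 2, 3, 2 and divided differences Δ_i = -3/2, 4/3, 1, the continuity of S' gives the tridiagonal system
  2·m_0 + 10·m_1 + 3·m_2 = 6(Δ_1 - Δ_0) = 17
  3·m_1 + 10·m_2 + 2·m_3 = 6(Δ_2 - Δ_1) = -2
Natural end conditions: m_0 = m_3 = 0.
Hence m_0 = 0, m_1 = 176/91, m_2 = -71/91, m_3 = 0.
On [2, 5], S(t) = 2 - 115/546·(t - 2) + 88/91·(t - 2)² - 19/126·(t - 2)³.
With (t - 2) = 2: S(4) = 3473/819.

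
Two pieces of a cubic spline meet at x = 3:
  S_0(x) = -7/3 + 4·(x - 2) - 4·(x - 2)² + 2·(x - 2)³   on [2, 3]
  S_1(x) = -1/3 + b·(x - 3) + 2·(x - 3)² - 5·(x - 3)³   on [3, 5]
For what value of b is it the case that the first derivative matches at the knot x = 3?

2

S_0'(x) = 4 - 8·(x - 2) + 6·(x - 2)², so S_0'(3) = 2. On the right, S_1'(3) = b, so b = 2.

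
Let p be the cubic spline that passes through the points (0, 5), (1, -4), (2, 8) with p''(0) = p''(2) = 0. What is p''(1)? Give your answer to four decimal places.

Let M_i = p''(x_i). Step sizes h_i = 1, 1; slopes of the chords Δ_i = (y_(i+1) - y_i)/h_i = -9, 12.
  1·M_0 + 4·M_1 + 1·M_2 = 6(Δ_1 - Δ_0) = 126
Natural end conditions: M_0 = M_2 = 0.
Hence M_0 = 0, M_1 = 63/2, M_2 = 0.

31.5000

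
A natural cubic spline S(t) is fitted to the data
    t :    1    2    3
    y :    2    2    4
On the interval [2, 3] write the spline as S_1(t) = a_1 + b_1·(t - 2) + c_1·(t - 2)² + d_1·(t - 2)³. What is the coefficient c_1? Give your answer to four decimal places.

Put σ_i = S'' at the i-th knot. Here h = (1, 1) and Δ = (0, 2), so the interior equations h_(i-1)·σ_(i-1) + 2(h_(i-1)+h_i)·σ_i + h_i·σ_(i+1) = 6(Δ_i − Δ_(i-1)) read
  1·σ_0 + 4·σ_1 + 1·σ_2 = 6(Δ_1 - Δ_0) = 12
Natural end conditions: σ_0 = σ_2 = 0.
Hence σ_0 = 0, σ_1 = 3, σ_2 = 0.
On [2, 3], with S_1(t) = a_1 + b_1·(t - 2) + c_1·(t - 2)² + d_1·(t - 2)³: c_1 = σ_1/2 = 3/2, d_1 = (σ_2 - σ_1)/(6h_1) = -1/2, b_1 = Δ_1 - h_1(2σ_1 + σ_2)/6 = 1.

1.5000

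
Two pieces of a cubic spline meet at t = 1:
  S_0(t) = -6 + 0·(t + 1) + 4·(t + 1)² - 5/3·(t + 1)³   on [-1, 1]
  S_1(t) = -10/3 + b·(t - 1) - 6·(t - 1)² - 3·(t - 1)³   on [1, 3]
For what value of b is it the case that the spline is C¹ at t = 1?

S_0'(t) = 0 + 8·(t + 1) - 5·(t + 1)², so S_0'(1) = -4. On the right, S_1'(1) = b, so b = -4.

-4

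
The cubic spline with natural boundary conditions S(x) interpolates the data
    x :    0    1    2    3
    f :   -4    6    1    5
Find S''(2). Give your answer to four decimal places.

20.4000

Put m_i = S'' at the i-th knot. Here h = (1, 1, 1) and Δ = (10, -5, 4), so the interior equations h_(i-1)·m_(i-1) + 2(h_(i-1)+h_i)·m_i + h_i·m_(i+1) = 6(Δ_i − Δ_(i-1)) read
  1·m_0 + 4·m_1 + 1·m_2 = 6(Δ_1 - Δ_0) = -90
  1·m_1 + 4·m_2 + 1·m_3 = 6(Δ_2 - Δ_1) = 54
Natural end conditions: m_0 = m_3 = 0.
Forward elimination and back-substitution give m_0 = 0, m_1 = -138/5, m_2 = 102/5, m_3 = 0.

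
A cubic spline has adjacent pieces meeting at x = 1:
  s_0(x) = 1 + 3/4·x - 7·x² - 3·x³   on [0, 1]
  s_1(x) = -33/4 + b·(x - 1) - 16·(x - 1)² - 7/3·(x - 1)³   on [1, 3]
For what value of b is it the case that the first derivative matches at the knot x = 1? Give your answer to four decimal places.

s_0'(x) = 3/4 - 14·x - 9·x², so s_0'(1) = -89/4. On the right, s_1'(1) = b, so b = -89/4.

-22.2500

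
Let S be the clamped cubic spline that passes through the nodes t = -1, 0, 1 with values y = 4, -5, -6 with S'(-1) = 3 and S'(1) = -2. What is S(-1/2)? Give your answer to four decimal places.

Put m_i = S'' at the i-th knot. Here h = (1, 1) and Δ = (-9, -1), so the interior equations h_(i-1)·m_(i-1) + 2(h_(i-1)+h_i)·m_i + h_i·m_(i+1) = 6(Δ_i − Δ_(i-1)) read
  1·m_0 + 4·m_1 + 1·m_2 = 6(Δ_1 - Δ_0) = 48
Clamped end conditions give two more equations: 2h_0·m_0 + h_0·m_1 = 6(Δ_0 - S'(-1)) = -72 and h_1·m_1 + 2h_1·m_2 = 6(S'(1) - Δ_1) = -6.
Solving: m_0 = -101/2, m_1 = 29, m_2 = -35/2.
On [-1, 0], S(t) = 4 + 3·(t + 1) - 101/4·(t + 1)² + 53/4·(t + 1)³.
With (t + 1) = 1/2: S(-1/2) = 27/32.

0.8438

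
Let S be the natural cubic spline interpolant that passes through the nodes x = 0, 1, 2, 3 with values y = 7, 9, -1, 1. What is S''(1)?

Put σ_i = S'' at the i-th knot. Here h = (1, 1, 1) and Δ = (2, -10, 2), so the interior equations h_(i-1)·σ_(i-1) + 2(h_(i-1)+h_i)·σ_i + h_i·σ_(i+1) = 6(Δ_i − Δ_(i-1)) read
  1·σ_0 + 4·σ_1 + 1·σ_2 = 6(Δ_1 - Δ_0) = -72
  1·σ_1 + 4·σ_2 + 1·σ_3 = 6(Δ_2 - Δ_1) = 72
Natural end conditions: σ_0 = σ_3 = 0.
Forward elimination and back-substitution give σ_0 = 0, σ_1 = -24, σ_2 = 24, σ_3 = 0.

-24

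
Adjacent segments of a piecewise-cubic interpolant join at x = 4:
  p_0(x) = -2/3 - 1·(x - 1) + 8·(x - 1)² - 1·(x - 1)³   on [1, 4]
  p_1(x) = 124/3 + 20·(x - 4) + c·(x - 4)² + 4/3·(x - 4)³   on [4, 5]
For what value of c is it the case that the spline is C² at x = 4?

-1

p_0''(x) = 16 - 6·(x - 1), so p_0''(4) = -2. On the right, p_1''(4) = 2c, so c = -1.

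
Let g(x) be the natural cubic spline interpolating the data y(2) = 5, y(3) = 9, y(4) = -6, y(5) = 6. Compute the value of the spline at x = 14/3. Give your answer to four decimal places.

-0.5086

With M_i denoting the second derivative at x_i, h_i = 1, 1, 1, and Δ_i = (y_(i+1) − y_i)/h_i = 4, -15, 12:
  1·M_0 + 4·M_1 + 1·M_2 = 6(Δ_1 - Δ_0) = -114
  1·M_1 + 4·M_2 + 1·M_3 = 6(Δ_2 - Δ_1) = 162
Natural end conditions: M_0 = M_3 = 0.
Hence M_0 = 0, M_1 = -206/5, M_2 = 254/5, M_3 = 0.
On [4, 5], g(x) = -6 - 74/15·(x - 4) + 127/5·(x - 4)² - 127/15·(x - 4)³.
With (x - 4) = 2/3: g(14/3) = -206/405.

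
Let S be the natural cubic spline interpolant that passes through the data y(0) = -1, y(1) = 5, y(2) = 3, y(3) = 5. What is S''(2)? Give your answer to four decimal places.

With M_i denoting the second derivative at x_i, h_i = 1, 1, 1, and Δ_i = (y_(i+1) − y_i)/h_i = 6, -2, 2:
  1·M_0 + 4·M_1 + 1·M_2 = 6(Δ_1 - Δ_0) = -48
  1·M_1 + 4·M_2 + 1·M_3 = 6(Δ_2 - Δ_1) = 24
Natural end conditions: M_0 = M_3 = 0.
Hence M_0 = 0, M_1 = -72/5, M_2 = 48/5, M_3 = 0.

9.6000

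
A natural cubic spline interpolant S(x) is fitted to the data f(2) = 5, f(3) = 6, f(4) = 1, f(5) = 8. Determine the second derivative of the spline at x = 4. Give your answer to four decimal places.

With m_i denoting the second derivative at x_i, h_i = 1, 1, 1, and Δ_i = (y_(i+1) − y_i)/h_i = 1, -5, 7:
  1·m_0 + 4·m_1 + 1·m_2 = 6(Δ_1 - Δ_0) = -36
  1·m_1 + 4·m_2 + 1·m_3 = 6(Δ_2 - Δ_1) = 72
Natural end conditions: m_0 = m_3 = 0.
Solving the tridiagonal system: m_0 = 0, m_1 = -72/5, m_2 = 108/5, m_3 = 0.

21.6000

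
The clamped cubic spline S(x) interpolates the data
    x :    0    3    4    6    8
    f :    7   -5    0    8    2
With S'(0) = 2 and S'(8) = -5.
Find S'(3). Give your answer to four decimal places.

Let M_i = S''(x_i). Step sizes h_i = 3, 1, 2, 2; slopes of the chords Δ_i = (y_(i+1) - y_i)/h_i = -4, 5, 4, -3.
  3·M_0 + 8·M_1 + 1·M_2 = 6(Δ_1 - Δ_0) = 54
  1·M_1 + 6·M_2 + 2·M_3 = 6(Δ_2 - Δ_1) = -6
  2·M_2 + 8·M_3 + 2·M_4 = 6(Δ_3 - Δ_2) = -42
Clamped end conditions give two more equations: 2h_0·M_0 + h_0·M_1 = 6(Δ_0 - S'(0)) = -36 and h_3·M_3 + 2h_3·M_4 = 6(S'(8) - Δ_3) = -12.
Solving the tridiagonal system: M_0 = -931/80, M_1 = 451/40, M_2 = -103/80, M_3 = -191/40, M_4 = -49/80.
On [3, 4], S'(x) = b_1 + 2c_1·(x - 3) + 3d_1·(x - 3)² with b_1 = Δ_1 - h_1(2M_1 + M_2)/6 = 233/160, c_1 = M_1/2 = 451/80, d_1 = (M_2 - M_1)/(6h_1) = -67/32. So S'(3) = 233/160.

1.4563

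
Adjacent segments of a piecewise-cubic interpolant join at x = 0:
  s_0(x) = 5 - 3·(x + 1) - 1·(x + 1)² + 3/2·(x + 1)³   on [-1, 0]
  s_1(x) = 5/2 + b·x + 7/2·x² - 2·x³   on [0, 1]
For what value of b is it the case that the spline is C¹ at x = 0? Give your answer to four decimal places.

s_0'(x) = -3 - 2·(x + 1) + 9/2·(x + 1)², so s_0'(0) = -1/2. On the right, s_1'(0) = b, so b = -1/2.

-0.5000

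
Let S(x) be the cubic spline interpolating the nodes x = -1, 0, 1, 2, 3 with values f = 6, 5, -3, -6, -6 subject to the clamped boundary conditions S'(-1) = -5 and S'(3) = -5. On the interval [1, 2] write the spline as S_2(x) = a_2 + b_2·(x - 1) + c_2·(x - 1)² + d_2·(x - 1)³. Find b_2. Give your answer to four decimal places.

Put M_i = S'' at the i-th knot. Here h = (1, 1, 1, 1) and Δ = (-1, -8, -3, 0), so the interior equations h_(i-1)·M_(i-1) + 2(h_(i-1)+h_i)·M_i + h_i·M_(i+1) = 6(Δ_i − Δ_(i-1)) read
  1·M_0 + 4·M_1 + 1·M_2 = 6(Δ_1 - Δ_0) = -42
  1·M_1 + 4·M_2 + 1·M_3 = 6(Δ_2 - Δ_1) = 30
  1·M_2 + 4·M_3 + 1·M_4 = 6(Δ_3 - Δ_2) = 18
Clamped end conditions give two more equations: 2h_0·M_0 + h_0·M_1 = 6(Δ_0 - S'(-1)) = 24 and h_3·M_3 + 2h_3·M_4 = 6(S'(3) - Δ_3) = -30.
Solving the tridiagonal system: M_0 = 297/14, M_1 = -129/7, M_2 = 21/2, M_3 = 45/7, M_4 = -255/14.
On [1, 2], with S_2(x) = a_2 + b_2·(x - 1) + c_2·(x - 1)² + d_2·(x - 1)³: c_2 = M_2/2 = 21/4, d_2 = (M_3 - M_2)/(6h_2) = -19/28, b_2 = Δ_2 - h_2(2M_2 + M_3)/6 = -53/7.

-7.5714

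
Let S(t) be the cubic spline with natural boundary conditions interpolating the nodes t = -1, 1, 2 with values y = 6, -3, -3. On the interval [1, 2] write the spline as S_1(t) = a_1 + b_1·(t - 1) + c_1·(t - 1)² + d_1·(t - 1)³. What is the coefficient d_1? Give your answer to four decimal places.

Write M_i for S''(x_i). With h_i = 2, 1 and divided differences Δ_i = -9/2, 0, the continuity of S' gives the tridiagonal system
  2·M_0 + 6·M_1 + 1·M_2 = 6(Δ_1 - Δ_0) = 27
Natural end conditions: M_0 = M_2 = 0.
Solving: M_0 = 0, M_1 = 9/2, M_2 = 0.
On [1, 2], with S_1(t) = a_1 + b_1·(t - 1) + c_1·(t - 1)² + d_1·(t - 1)³: c_1 = M_1/2 = 9/4, d_1 = (M_2 - M_1)/(6h_1) = -3/4, b_1 = Δ_1 - h_1(2M_1 + M_2)/6 = -3/2.

-0.7500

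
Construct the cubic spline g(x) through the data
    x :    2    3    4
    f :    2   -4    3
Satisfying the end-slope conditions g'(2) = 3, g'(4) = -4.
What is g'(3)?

Write M_i for g''(x_i). With h_i = 1, 1 and divided differences Δ_i = -6, 7, the continuity of g' gives the tridiagonal system
  1·M_0 + 4·M_1 + 1·M_2 = 6(Δ_1 - Δ_0) = 78
Clamped end conditions give two more equations: 2h_0·M_0 + h_0·M_1 = 6(Δ_0 - g'(2)) = -54 and h_1·M_1 + 2h_1·M_2 = 6(g'(4) - Δ_1) = -66.
Hence M_0 = -50, M_1 = 46, M_2 = -56.
On [3, 4], g'(x) = b_1 + 2c_1·(x - 3) + 3d_1·(x - 3)² with b_1 = Δ_1 - h_1(2M_1 + M_2)/6 = 1, c_1 = M_1/2 = 23, d_1 = (M_2 - M_1)/(6h_1) = -17. So g'(3) = 1.

1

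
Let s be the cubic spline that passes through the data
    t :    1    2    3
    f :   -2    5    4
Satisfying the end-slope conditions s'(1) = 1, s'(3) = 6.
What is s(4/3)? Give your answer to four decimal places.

With σ_i denoting the second derivative at x_i, h_i = 1, 1, and Δ_i = (y_(i+1) − y_i)/h_i = 7, -1:
  1·σ_0 + 4·σ_1 + 1·σ_2 = 6(Δ_1 - Δ_0) = -48
Clamped end conditions give two more equations: 2h_0·σ_0 + h_0·σ_1 = 6(Δ_0 - s'(1)) = 36 and h_1·σ_1 + 2h_1·σ_2 = 6(s'(3) - Δ_1) = 42.
Hence σ_0 = 65/2, σ_1 = -29, σ_2 = 71/2.
On [1, 2], s(t) = -2 + 1·(t - 1) + 65/4·(t - 1)² - 41/4·(t - 1)³.
With (t - 1) = 1/3: s(4/3) = -13/54.

-0.2407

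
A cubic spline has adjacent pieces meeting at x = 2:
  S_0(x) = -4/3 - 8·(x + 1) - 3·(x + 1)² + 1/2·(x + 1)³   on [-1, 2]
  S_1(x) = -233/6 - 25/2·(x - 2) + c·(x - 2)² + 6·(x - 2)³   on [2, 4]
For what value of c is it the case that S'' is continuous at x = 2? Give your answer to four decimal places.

S_0''(x) = -6 + 3·(x + 1), so S_0''(2) = 3. On the right, S_1''(2) = 2c, so c = 3/2.

1.5000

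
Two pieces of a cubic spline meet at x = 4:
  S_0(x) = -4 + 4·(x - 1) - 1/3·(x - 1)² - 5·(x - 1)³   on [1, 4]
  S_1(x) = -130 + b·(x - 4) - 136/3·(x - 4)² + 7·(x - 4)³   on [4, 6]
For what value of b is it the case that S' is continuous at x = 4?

-133

S_0'(x) = 4 - 2/3·(x - 1) - 15·(x - 1)², so S_0'(4) = -133. On the right, S_1'(4) = b, so b = -133.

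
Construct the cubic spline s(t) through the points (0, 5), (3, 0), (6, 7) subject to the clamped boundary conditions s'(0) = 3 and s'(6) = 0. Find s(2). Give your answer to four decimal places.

Let M_i = s''(x_i). Step sizes h_i = 3, 3; slopes of the chords Δ_i = (y_(i+1) - y_i)/h_i = -5/3, 7/3.
  3·M_0 + 12·M_1 + 3·M_2 = 6(Δ_1 - Δ_0) = 24
Clamped end conditions give two more equations: 2h_0·M_0 + h_0·M_1 = 6(Δ_0 - s'(0)) = -28 and h_1·M_1 + 2h_1·M_2 = 6(s'(6) - Δ_1) = -14.
Solving the tridiagonal system: M_0 = -43/6, M_1 = 5, M_2 = -29/6.
On [0, 3], s(t) = 5 + 3·t - 43/12·t² + 73/108·t³.
With t = 2: s(2) = 56/27.

2.0741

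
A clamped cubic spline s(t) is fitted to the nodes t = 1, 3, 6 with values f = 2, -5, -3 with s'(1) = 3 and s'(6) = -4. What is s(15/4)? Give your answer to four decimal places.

Write M_i for s''(x_i). With h_i = 2, 3 and divided differences Δ_i = -7/2, 2/3, the continuity of s' gives the tridiagonal system
  2·M_0 + 10·M_1 + 3·M_2 = 6(Δ_1 - Δ_0) = 25
Clamped end conditions give two more equations: 2h_0·M_0 + h_0·M_1 = 6(Δ_0 - s'(1)) = -39 and h_1·M_1 + 2h_1·M_2 = 6(s'(6) - Δ_1) = -28.
Forward elimination and back-substitution give M_0 = -273/20, M_1 = 39/5, M_2 = -257/30.
On [3, 6], s(t) = -5 - 57/20·(t - 3) + 39/10·(t - 3)² - 491/540·(t - 3)³.
With (t - 3) = 3/4: s(15/4) = -6819/1280.

-5.3273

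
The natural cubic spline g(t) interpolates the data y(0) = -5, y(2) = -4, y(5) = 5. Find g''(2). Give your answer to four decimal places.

1.5000

Put M_i = g'' at the i-th knot. Here h = (2, 3) and Δ = (1/2, 3), so the interior equations h_(i-1)·M_(i-1) + 2(h_(i-1)+h_i)·M_i + h_i·M_(i+1) = 6(Δ_i − Δ_(i-1)) read
  2·M_0 + 10·M_1 + 3·M_2 = 6(Δ_1 - Δ_0) = 15
Natural end conditions: M_0 = M_2 = 0.
Hence M_0 = 0, M_1 = 3/2, M_2 = 0.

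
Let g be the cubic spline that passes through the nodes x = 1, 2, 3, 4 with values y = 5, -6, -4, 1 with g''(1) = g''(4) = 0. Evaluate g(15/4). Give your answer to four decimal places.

Put m_i = g'' at the i-th knot. Here h = (1, 1, 1) and Δ = (-11, 2, 5), so the interior equations h_(i-1)·m_(i-1) + 2(h_(i-1)+h_i)·m_i + h_i·m_(i+1) = 6(Δ_i − Δ_(i-1)) read
  1·m_0 + 4·m_1 + 1·m_2 = 6(Δ_1 - Δ_0) = 78
  1·m_1 + 4·m_2 + 1·m_3 = 6(Δ_2 - Δ_1) = 18
Natural end conditions: m_0 = m_3 = 0.
Hence m_0 = 0, m_1 = 98/5, m_2 = -2/5, m_3 = 0.
On [3, 4], g(x) = -4 + 77/15·(x - 3) - 1/5·(x - 3)² + 1/15·(x - 3)³.
With (x - 3) = 3/4: g(15/4) = -15/64.

-0.2344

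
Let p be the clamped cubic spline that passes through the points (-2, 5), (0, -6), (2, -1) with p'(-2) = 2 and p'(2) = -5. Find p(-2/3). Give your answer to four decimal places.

-2.4074

Let m_i = p''(x_i). Step sizes h_i = 2, 2; slopes of the chords Δ_i = (y_(i+1) - y_i)/h_i = -11/2, 5/2.
  2·m_0 + 8·m_1 + 2·m_2 = 6(Δ_1 - Δ_0) = 48
Clamped end conditions give two more equations: 2h_0·m_0 + h_0·m_1 = 6(Δ_0 - p'(-2)) = -45 and h_1·m_1 + 2h_1·m_2 = 6(p'(2) - Δ_1) = -45.
Forward elimination and back-substitution give m_0 = -19, m_1 = 31/2, m_2 = -19.
On [-2, 0], p(x) = 5 + 2·(x + 2) - 19/2·(x + 2)² + 23/8·(x + 2)³.
With (x + 2) = 4/3: p(-2/3) = -65/27.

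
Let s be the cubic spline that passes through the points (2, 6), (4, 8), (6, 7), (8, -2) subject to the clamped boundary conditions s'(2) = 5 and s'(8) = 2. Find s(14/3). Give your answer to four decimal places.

With m_i denoting the second derivative at x_i, h_i = 2, 2, 2, and Δ_i = (y_(i+1) − y_i)/h_i = 1, -1/2, -9/2:
  2·m_0 + 8·m_1 + 2·m_2 = 6(Δ_1 - Δ_0) = -9
  2·m_1 + 8·m_2 + 2·m_3 = 6(Δ_2 - Δ_1) = -24
Clamped end conditions give two more equations: 2h_0·m_0 + h_0·m_1 = 6(Δ_0 - s'(2)) = -24 and h_2·m_2 + 2h_2·m_3 = 6(s'(8) - Δ_2) = 39.
Solving the tridiagonal system: m_0 = -36/5, m_1 = 12/5, m_2 = -69/10, m_3 = 66/5.
On [4, 6], s(x) = 8 + 1/5·(x - 4) + 6/5·(x - 4)² - 31/40·(x - 4)³.
With (x - 4) = 2/3: s(14/3) = 1139/135.

8.4370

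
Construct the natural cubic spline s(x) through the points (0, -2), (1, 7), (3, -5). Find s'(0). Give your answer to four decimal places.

11.5000

Write σ_i for s''(x_i). With h_i = 1, 2 and divided differences Δ_i = 9, -6, the continuity of s' gives the tridiagonal system
  1·σ_0 + 6·σ_1 + 2·σ_2 = 6(Δ_1 - Δ_0) = -90
Natural end conditions: σ_0 = σ_2 = 0.
Hence σ_0 = 0, σ_1 = -15, σ_2 = 0.
On [0, 1], s'(x) = b_0 + 2c_0·x + 3d_0·x² with b_0 = Δ_0 - h_0(2σ_0 + σ_1)/6 = 23/2, c_0 = σ_0/2 = 0, d_0 = (σ_1 - σ_0)/(6h_0) = -5/2. So s'(0) = 23/2.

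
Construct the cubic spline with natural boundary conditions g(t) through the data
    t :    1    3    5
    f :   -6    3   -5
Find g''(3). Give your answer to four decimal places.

-6.3750

Write m_i for g''(x_i). With h_i = 2, 2 and divided differences Δ_i = 9/2, -4, the continuity of g' gives the tridiagonal system
  2·m_0 + 8·m_1 + 2·m_2 = 6(Δ_1 - Δ_0) = -51
Natural end conditions: m_0 = m_2 = 0.
Solving: m_0 = 0, m_1 = -51/8, m_2 = 0.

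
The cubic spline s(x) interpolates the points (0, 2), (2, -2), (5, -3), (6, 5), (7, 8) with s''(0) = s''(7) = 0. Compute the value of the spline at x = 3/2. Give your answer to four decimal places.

Let m_i = s''(x_i). Step sizes h_i = 2, 3, 1, 1; slopes of the chords Δ_i = (y_(i+1) - y_i)/h_i = -2, -1/3, 8, 3.
  2·m_0 + 10·m_1 + 3·m_2 = 6(Δ_1 - Δ_0) = 10
  3·m_1 + 8·m_2 + 1·m_3 = 6(Δ_2 - Δ_1) = 50
  1·m_2 + 4·m_3 + 1·m_4 = 6(Δ_3 - Δ_2) = -30
Natural end conditions: m_0 = m_4 = 0.
Solving the tridiagonal system: m_0 = 0, m_1 = -190/137, m_2 = 1090/137, m_3 = -1300/137, m_4 = 0.
On [0, 2], s(x) = 2 - 632/411·x + 0·x² - 95/822·x³.
With x = 3/2: s(3/2) = -1527/2192.

-0.6966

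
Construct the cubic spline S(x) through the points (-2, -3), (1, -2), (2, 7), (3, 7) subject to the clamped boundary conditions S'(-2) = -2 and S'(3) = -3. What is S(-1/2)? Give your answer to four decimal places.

-6.4310

Let m_i = S''(x_i). Step sizes h_i = 3, 1, 1; slopes of the chords Δ_i = (y_(i+1) - y_i)/h_i = 1/3, 9, 0.
  3·m_0 + 8·m_1 + 1·m_2 = 6(Δ_1 - Δ_0) = 52
  1·m_1 + 4·m_2 + 1·m_3 = 6(Δ_2 - Δ_1) = -54
Clamped end conditions give two more equations: 2h_0·m_0 + h_0·m_1 = 6(Δ_0 - S'(-2)) = 14 and h_2·m_2 + 2h_2·m_3 = 6(S'(3) - Δ_2) = -18.
Solving the tridiagonal system: m_0 = -202/87, m_1 = 270/29, m_2 = -450/29, m_3 = -36/29.
On [-2, 1], S(x) = -3 - 2·(x + 2) - 101/87·(x + 2)² + 506/783·(x + 2)³.
With (x + 2) = 3/2: S(-1/2) = -373/58.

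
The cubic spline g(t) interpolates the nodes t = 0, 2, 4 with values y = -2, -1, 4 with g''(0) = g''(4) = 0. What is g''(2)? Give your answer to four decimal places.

1.5000

Write m_i for g''(x_i). With h_i = 2, 2 and divided differences Δ_i = 1/2, 5/2, the continuity of g' gives the tridiagonal system
  2·m_0 + 8·m_1 + 2·m_2 = 6(Δ_1 - Δ_0) = 12
Natural end conditions: m_0 = m_2 = 0.
Solving: m_0 = 0, m_1 = 3/2, m_2 = 0.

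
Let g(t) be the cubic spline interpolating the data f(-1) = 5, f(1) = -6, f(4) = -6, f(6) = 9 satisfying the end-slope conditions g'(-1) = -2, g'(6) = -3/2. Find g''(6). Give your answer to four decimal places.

-17.0938

With M_i denoting the second derivative at x_i, h_i = 2, 3, 2, and Δ_i = (y_(i+1) − y_i)/h_i = -11/2, 0, 15/2:
  2·M_0 + 10·M_1 + 3·M_2 = 6(Δ_1 - Δ_0) = 33
  3·M_1 + 10·M_2 + 2·M_3 = 6(Δ_2 - Δ_1) = 45
Clamped end conditions give two more equations: 2h_0·M_0 + h_0·M_1 = 6(Δ_0 - g'(-1)) = -21 and h_2·M_2 + 2h_2·M_3 = 6(g'(6) - Δ_2) = -54.
Solving: M_0 = -207/32, M_1 = 39/16, M_2 = 115/16, M_3 = -547/32.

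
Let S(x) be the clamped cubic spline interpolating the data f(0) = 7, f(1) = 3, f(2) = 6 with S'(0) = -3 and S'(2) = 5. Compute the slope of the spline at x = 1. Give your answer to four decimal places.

-1.2500

Put M_i = S'' at the i-th knot. Here h = (1, 1) and Δ = (-4, 3), so the interior equations h_(i-1)·M_(i-1) + 2(h_(i-1)+h_i)·M_i + h_i·M_(i+1) = 6(Δ_i − Δ_(i-1)) read
  1·M_0 + 4·M_1 + 1·M_2 = 6(Δ_1 - Δ_0) = 42
Clamped end conditions give two more equations: 2h_0·M_0 + h_0·M_1 = 6(Δ_0 - S'(0)) = -6 and h_1·M_1 + 2h_1·M_2 = 6(S'(2) - Δ_1) = 12.
Solving the tridiagonal system: M_0 = -19/2, M_1 = 13, M_2 = -1/2.
On [1, 2], S'(x) = b_1 + 2c_1·(x - 1) + 3d_1·(x - 1)² with b_1 = Δ_1 - h_1(2M_1 + M_2)/6 = -5/4, c_1 = M_1/2 = 13/2, d_1 = (M_2 - M_1)/(6h_1) = -9/4. So S'(1) = -5/4.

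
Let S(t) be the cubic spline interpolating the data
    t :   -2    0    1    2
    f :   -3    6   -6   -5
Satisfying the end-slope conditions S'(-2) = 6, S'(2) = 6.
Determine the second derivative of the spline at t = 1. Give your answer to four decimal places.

24.8182

Write M_i for S''(x_i). With h_i = 2, 1, 1 and divided differences Δ_i = 9/2, -12, 1, the continuity of S' gives the tridiagonal system
  2·M_0 + 6·M_1 + 1·M_2 = 6(Δ_1 - Δ_0) = -99
  1·M_1 + 4·M_2 + 1·M_3 = 6(Δ_2 - Δ_1) = 78
Clamped end conditions give two more equations: 2h_0·M_0 + h_0·M_1 = 6(Δ_0 - S'(-2)) = -9 and h_2·M_2 + 2h_2·M_3 = 6(S'(2) - Δ_2) = 30.
Solving the tridiagonal system: M_0 = 213/22, M_1 = -525/22, M_2 = 273/11, M_3 = 57/22.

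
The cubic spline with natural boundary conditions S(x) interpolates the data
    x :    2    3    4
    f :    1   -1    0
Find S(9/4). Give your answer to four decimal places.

0.3242

Let M_i = S''(x_i). Step sizes h_i = 1, 1; slopes of the chords Δ_i = (y_(i+1) - y_i)/h_i = -2, 1.
  1·M_0 + 4·M_1 + 1·M_2 = 6(Δ_1 - Δ_0) = 18
Natural end conditions: M_0 = M_2 = 0.
Solving: M_0 = 0, M_1 = 9/2, M_2 = 0.
On [2, 3], S(x) = 1 - 11/4·(x - 2) + 0·(x - 2)² + 3/4·(x - 2)³.
With (x - 2) = 1/4: S(9/4) = 83/256.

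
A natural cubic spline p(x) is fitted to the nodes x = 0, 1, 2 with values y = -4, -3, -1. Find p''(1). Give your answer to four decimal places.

1.5000

Put σ_i = p'' at the i-th knot. Here h = (1, 1) and Δ = (1, 2), so the interior equations h_(i-1)·σ_(i-1) + 2(h_(i-1)+h_i)·σ_i + h_i·σ_(i+1) = 6(Δ_i − Δ_(i-1)) read
  1·σ_0 + 4·σ_1 + 1·σ_2 = 6(Δ_1 - Δ_0) = 6
Natural end conditions: σ_0 = σ_2 = 0.
Forward elimination and back-substitution give σ_0 = 0, σ_1 = 3/2, σ_2 = 0.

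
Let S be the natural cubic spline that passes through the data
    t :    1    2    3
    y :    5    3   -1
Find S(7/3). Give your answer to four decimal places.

Put M_i = S'' at the i-th knot. Here h = (1, 1) and Δ = (-2, -4), so the interior equations h_(i-1)·M_(i-1) + 2(h_(i-1)+h_i)·M_i + h_i·M_(i+1) = 6(Δ_i − Δ_(i-1)) read
  1·M_0 + 4·M_1 + 1·M_2 = 6(Δ_1 - Δ_0) = -12
Natural end conditions: M_0 = M_2 = 0.
Solving the tridiagonal system: M_0 = 0, M_1 = -3, M_2 = 0.
On [2, 3], S(t) = 3 - 3·(t - 2) - 3/2·(t - 2)² + 1/2·(t - 2)³.
With (t - 2) = 1/3: S(7/3) = 50/27.

1.8519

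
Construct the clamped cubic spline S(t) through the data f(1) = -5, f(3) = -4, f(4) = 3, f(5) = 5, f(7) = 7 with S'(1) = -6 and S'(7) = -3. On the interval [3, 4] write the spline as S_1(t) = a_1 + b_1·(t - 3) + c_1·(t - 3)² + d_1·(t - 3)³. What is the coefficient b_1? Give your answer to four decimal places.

Put m_i = S'' at the i-th knot. Here h = (2, 1, 1, 2) and Δ = (1/2, 7, 2, 1), so the interior equations h_(i-1)·m_(i-1) + 2(h_(i-1)+h_i)·m_i + h_i·m_(i+1) = 6(Δ_i − Δ_(i-1)) read
  2·m_0 + 6·m_1 + 1·m_2 = 6(Δ_1 - Δ_0) = 39
  1·m_1 + 4·m_2 + 1·m_3 = 6(Δ_2 - Δ_1) = -30
  1·m_2 + 6·m_3 + 2·m_4 = 6(Δ_3 - Δ_2) = -6
Clamped end conditions give two more equations: 2h_0·m_0 + h_0·m_1 = 6(Δ_0 - S'(1)) = 39 and h_3·m_3 + 2h_3·m_4 = 6(S'(7) - Δ_3) = -24.
Solving: m_0 = 273/40, m_1 = 117/20, m_2 = -39/4, m_3 = 63/20, m_4 = -303/40.
On [3, 4], with S_1(t) = a_1 + b_1·(t - 3) + c_1·(t - 3)² + d_1·(t - 3)³: c_1 = m_1/2 = 117/40, d_1 = (m_2 - m_1)/(6h_1) = -13/5, b_1 = Δ_1 - h_1(2m_1 + m_2)/6 = 267/40.

6.6750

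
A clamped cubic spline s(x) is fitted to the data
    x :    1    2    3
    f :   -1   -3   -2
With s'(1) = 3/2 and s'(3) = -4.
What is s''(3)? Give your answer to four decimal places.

-22.2500

Write σ_i for s''(x_i). With h_i = 1, 1 and divided differences Δ_i = -2, 1, the continuity of s' gives the tridiagonal system
  1·σ_0 + 4·σ_1 + 1·σ_2 = 6(Δ_1 - Δ_0) = 18
Clamped end conditions give two more equations: 2h_0·σ_0 + h_0·σ_1 = 6(Δ_0 - s'(1)) = -21 and h_1·σ_1 + 2h_1·σ_2 = 6(s'(3) - Δ_1) = -30.
Solving: σ_0 = -71/4, σ_1 = 29/2, σ_2 = -89/4.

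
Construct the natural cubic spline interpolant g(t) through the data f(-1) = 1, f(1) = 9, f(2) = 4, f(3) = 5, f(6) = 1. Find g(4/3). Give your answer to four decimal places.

Let M_i = g''(x_i). Step sizes h_i = 2, 1, 1, 3; slopes of the chords Δ_i = (y_(i+1) - y_i)/h_i = 4, -5, 1, -4/3.
  2·M_0 + 6·M_1 + 1·M_2 = 6(Δ_1 - Δ_0) = -54
  1·M_1 + 4·M_2 + 1·M_3 = 6(Δ_2 - Δ_1) = 36
  1·M_2 + 8·M_3 + 3·M_4 = 6(Δ_3 - Δ_2) = -14
Natural end conditions: M_0 = M_4 = 0.
Solving: M_0 = 0, M_1 = -988/89, M_2 = 1122/89, M_3 = -296/89, M_4 = 0.
On [1, 2], g(t) = 9 - 908/267·(t - 1) - 494/89·(t - 1)² + 1055/267·(t - 1)³.
With (t - 1) = 1/3: g(4/3) = 53318/7209.

7.3960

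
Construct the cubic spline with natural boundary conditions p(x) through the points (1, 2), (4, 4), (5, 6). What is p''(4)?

Write M_i for p''(x_i). With h_i = 3, 1 and divided differences Δ_i = 2/3, 2, the continuity of p' gives the tridiagonal system
  3·M_0 + 8·M_1 + 1·M_2 = 6(Δ_1 - Δ_0) = 8
Natural end conditions: M_0 = M_2 = 0.
Hence M_0 = 0, M_1 = 1, M_2 = 0.

1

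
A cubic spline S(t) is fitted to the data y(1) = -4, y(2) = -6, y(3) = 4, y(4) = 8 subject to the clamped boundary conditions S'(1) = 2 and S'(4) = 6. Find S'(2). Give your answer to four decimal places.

3.4667

Put σ_i = S'' at the i-th knot. Here h = (1, 1, 1) and Δ = (-2, 10, 4), so the interior equations h_(i-1)·σ_(i-1) + 2(h_(i-1)+h_i)·σ_i + h_i·σ_(i+1) = 6(Δ_i − Δ_(i-1)) read
  1·σ_0 + 4·σ_1 + 1·σ_2 = 6(Δ_1 - Δ_0) = 72
  1·σ_1 + 4·σ_2 + 1·σ_3 = 6(Δ_2 - Δ_1) = -36
Clamped end conditions give two more equations: 2h_0·σ_0 + h_0·σ_1 = 6(Δ_0 - S'(1)) = -24 and h_2·σ_2 + 2h_2·σ_3 = 6(S'(4) - Δ_2) = 12.
Hence σ_0 = -404/15, σ_1 = 448/15, σ_2 = -308/15, σ_3 = 244/15.
On [2, 3], S'(t) = b_1 + 2c_1·(t - 2) + 3d_1·(t - 2)² with b_1 = Δ_1 - h_1(2σ_1 + σ_2)/6 = 52/15, c_1 = σ_1/2 = 224/15, d_1 = (σ_2 - σ_1)/(6h_1) = -42/5. So S'(2) = 52/15.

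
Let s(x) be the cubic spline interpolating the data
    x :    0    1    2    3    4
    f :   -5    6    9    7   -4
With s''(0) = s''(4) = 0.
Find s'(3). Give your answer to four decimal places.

With m_i denoting the second derivative at x_i, h_i = 1, 1, 1, 1, and Δ_i = (y_(i+1) − y_i)/h_i = 11, 3, -2, -11:
  1·m_0 + 4·m_1 + 1·m_2 = 6(Δ_1 - Δ_0) = -48
  1·m_1 + 4·m_2 + 1·m_3 = 6(Δ_2 - Δ_1) = -30
  1·m_2 + 4·m_3 + 1·m_4 = 6(Δ_3 - Δ_2) = -54
Natural end conditions: m_0 = m_4 = 0.
Solving: m_0 = 0, m_1 = -327/28, m_2 = -9/7, m_3 = -369/28, m_4 = 0.
On [3, 4], s'(x) = b_3 + 2c_3·(x - 3) + 3d_3·(x - 3)² with b_3 = Δ_3 - h_3(2m_3 + m_4)/6 = -185/28, c_3 = m_3/2 = -369/56, d_3 = (m_4 - m_3)/(6h_3) = 123/56. So s'(3) = -185/28.

-6.6071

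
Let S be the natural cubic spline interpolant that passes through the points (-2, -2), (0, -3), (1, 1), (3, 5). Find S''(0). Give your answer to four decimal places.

Let M_i = S''(x_i). Step sizes h_i = 2, 1, 2; slopes of the chords Δ_i = (y_(i+1) - y_i)/h_i = -1/2, 4, 2.
  2·M_0 + 6·M_1 + 1·M_2 = 6(Δ_1 - Δ_0) = 27
  1·M_1 + 6·M_2 + 2·M_3 = 6(Δ_2 - Δ_1) = -12
Natural end conditions: M_0 = M_3 = 0.
Solving the tridiagonal system: M_0 = 0, M_1 = 174/35, M_2 = -99/35, M_3 = 0.

4.9714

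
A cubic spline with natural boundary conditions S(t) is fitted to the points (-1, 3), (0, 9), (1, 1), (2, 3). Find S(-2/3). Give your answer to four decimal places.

With M_i denoting the second derivative at x_i, h_i = 1, 1, 1, and Δ_i = (y_(i+1) − y_i)/h_i = 6, -8, 2:
  1·M_0 + 4·M_1 + 1·M_2 = 6(Δ_1 - Δ_0) = -84
  1·M_1 + 4·M_2 + 1·M_3 = 6(Δ_2 - Δ_1) = 60
Natural end conditions: M_0 = M_3 = 0.
Forward elimination and back-substitution give M_0 = 0, M_1 = -132/5, M_2 = 108/5, M_3 = 0.
On [-1, 0], S(t) = 3 + 52/5·(t + 1) + 0·(t + 1)² - 22/5·(t + 1)³.
With (t + 1) = 1/3: S(-2/3) = 851/135.

6.3037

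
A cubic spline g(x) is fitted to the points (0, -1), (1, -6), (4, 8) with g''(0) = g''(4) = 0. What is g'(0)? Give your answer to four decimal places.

-6.2083

Write σ_i for g''(x_i). With h_i = 1, 3 and divided differences Δ_i = -5, 14/3, the continuity of g' gives the tridiagonal system
  1·σ_0 + 8·σ_1 + 3·σ_2 = 6(Δ_1 - Δ_0) = 58
Natural end conditions: σ_0 = σ_2 = 0.
Solving the tridiagonal system: σ_0 = 0, σ_1 = 29/4, σ_2 = 0.
On [0, 1], g'(x) = b_0 + 2c_0·x + 3d_0·x² with b_0 = Δ_0 - h_0(2σ_0 + σ_1)/6 = -149/24, c_0 = σ_0/2 = 0, d_0 = (σ_1 - σ_0)/(6h_0) = 29/24. So g'(0) = -149/24.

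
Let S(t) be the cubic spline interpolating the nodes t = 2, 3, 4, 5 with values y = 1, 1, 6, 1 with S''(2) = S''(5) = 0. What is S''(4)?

-18

Write M_i for S''(x_i). With h_i = 1, 1, 1 and divided differences Δ_i = 0, 5, -5, the continuity of S' gives the tridiagonal system
  1·M_0 + 4·M_1 + 1·M_2 = 6(Δ_1 - Δ_0) = 30
  1·M_1 + 4·M_2 + 1·M_3 = 6(Δ_2 - Δ_1) = -60
Natural end conditions: M_0 = M_3 = 0.
Hence M_0 = 0, M_1 = 12, M_2 = -18, M_3 = 0.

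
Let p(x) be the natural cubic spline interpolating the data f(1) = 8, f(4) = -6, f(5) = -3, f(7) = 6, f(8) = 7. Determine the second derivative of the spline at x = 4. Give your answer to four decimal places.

5.5040

Write σ_i for p''(x_i). With h_i = 3, 1, 2, 1 and divided differences Δ_i = -14/3, 3, 9/2, 1, the continuity of p' gives the tridiagonal system
  3·σ_0 + 8·σ_1 + 1·σ_2 = 6(Δ_1 - Δ_0) = 46
  1·σ_1 + 6·σ_2 + 2·σ_3 = 6(Δ_2 - Δ_1) = 9
  2·σ_2 + 6·σ_3 + 1·σ_4 = 6(Δ_3 - Δ_2) = -21
Natural end conditions: σ_0 = σ_4 = 0.
Solving: σ_0 = 0, σ_1 = 688/125, σ_2 = 246/125, σ_3 = -1039/250, σ_4 = 0.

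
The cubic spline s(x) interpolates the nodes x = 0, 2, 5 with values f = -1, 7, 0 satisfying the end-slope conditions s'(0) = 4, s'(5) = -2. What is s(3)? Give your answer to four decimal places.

6.2519

Put M_i = s'' at the i-th knot. Here h = (2, 3) and Δ = (4, -7/3), so the interior equations h_(i-1)·M_(i-1) + 2(h_(i-1)+h_i)·M_i + h_i·M_(i+1) = 6(Δ_i − Δ_(i-1)) read
  2·M_0 + 10·M_1 + 3·M_2 = 6(Δ_1 - Δ_0) = -38
Clamped end conditions give two more equations: 2h_0·M_0 + h_0·M_1 = 6(Δ_0 - s'(0)) = 0 and h_1·M_1 + 2h_1·M_2 = 6(s'(5) - Δ_1) = 2.
Solving the tridiagonal system: M_0 = 13/5, M_1 = -26/5, M_2 = 44/15.
On [2, 5], s(x) = 7 + 7/5·(x - 2) - 13/5·(x - 2)² + 61/135·(x - 2)³.
With (x - 2) = 1: s(3) = 844/135.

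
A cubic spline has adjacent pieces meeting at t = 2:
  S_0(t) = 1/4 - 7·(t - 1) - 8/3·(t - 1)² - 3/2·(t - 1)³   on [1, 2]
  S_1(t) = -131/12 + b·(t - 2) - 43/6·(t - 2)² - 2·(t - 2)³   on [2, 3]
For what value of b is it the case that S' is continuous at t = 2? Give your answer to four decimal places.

-16.8333

S_0'(t) = -7 - 16/3·(t - 1) - 9/2·(t - 1)², so S_0'(2) = -101/6. On the right, S_1'(2) = b, so b = -101/6.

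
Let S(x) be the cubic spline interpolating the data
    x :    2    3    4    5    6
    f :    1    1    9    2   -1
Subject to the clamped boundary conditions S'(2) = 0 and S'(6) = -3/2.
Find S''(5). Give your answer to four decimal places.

14.6786

With M_i denoting the second derivative at x_i, h_i = 1, 1, 1, 1, and Δ_i = (y_(i+1) − y_i)/h_i = 0, 8, -7, -3:
  1·M_0 + 4·M_1 + 1·M_2 = 6(Δ_1 - Δ_0) = 48
  1·M_1 + 4·M_2 + 1·M_3 = 6(Δ_2 - Δ_1) = -90
  1·M_2 + 4·M_3 + 1·M_4 = 6(Δ_3 - Δ_2) = 24
Clamped end conditions give two more equations: 2h_0·M_0 + h_0·M_1 = 6(Δ_0 - S'(2)) = 0 and h_3·M_3 + 2h_3·M_4 = 6(S'(6) - Δ_3) = 9.
Hence M_0 = -639/56, M_1 = 639/28, M_2 = -255/8, M_3 = 411/28, M_4 = -159/56.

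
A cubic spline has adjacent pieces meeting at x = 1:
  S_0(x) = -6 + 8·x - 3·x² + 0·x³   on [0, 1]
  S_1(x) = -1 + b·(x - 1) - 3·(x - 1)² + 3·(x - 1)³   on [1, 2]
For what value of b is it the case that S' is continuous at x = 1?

2

S_0'(x) = 8 - 6·x + 0·x², so S_0'(1) = 2. On the right, S_1'(1) = b, so b = 2.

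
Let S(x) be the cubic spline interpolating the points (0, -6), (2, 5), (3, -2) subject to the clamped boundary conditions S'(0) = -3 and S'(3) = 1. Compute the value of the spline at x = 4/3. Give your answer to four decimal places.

With σ_i denoting the second derivative at x_i, h_i = 2, 1, and Δ_i = (y_(i+1) − y_i)/h_i = 11/2, -7:
  2·σ_0 + 6·σ_1 + 1·σ_2 = 6(Δ_1 - Δ_0) = -75
Clamped end conditions give two more equations: 2h_0·σ_0 + h_0·σ_1 = 6(Δ_0 - S'(0)) = 51 and h_1·σ_1 + 2h_1·σ_2 = 6(S'(3) - Δ_1) = 48.
Solving the tridiagonal system: σ_0 = 319/12, σ_1 = -83/3, σ_2 = 227/6.
On [0, 2], S(x) = -6 - 3·x + 319/24·x² - 217/48·x³.
With x = 4/3: S(4/3) = 236/81.

2.9136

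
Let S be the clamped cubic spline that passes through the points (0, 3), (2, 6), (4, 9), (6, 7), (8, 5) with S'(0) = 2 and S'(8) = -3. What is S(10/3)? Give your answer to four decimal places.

8.4339

Let σ_i = S''(x_i). Step sizes h_i = 2, 2, 2, 2; slopes of the chords Δ_i = (y_(i+1) - y_i)/h_i = 3/2, 3/2, -1, -1.
  2·σ_0 + 8·σ_1 + 2·σ_2 = 6(Δ_1 - Δ_0) = 0
  2·σ_1 + 8·σ_2 + 2·σ_3 = 6(Δ_2 - Δ_1) = -15
  2·σ_2 + 8·σ_3 + 2·σ_4 = 6(Δ_3 - Δ_2) = 0
Clamped end conditions give two more equations: 2h_0·σ_0 + h_0·σ_1 = 6(Δ_0 - S'(0)) = -3 and h_3·σ_3 + 2h_3·σ_4 = 6(S'(8) - Δ_3) = -12.
Forward elimination and back-substitution give σ_0 = -17/14, σ_1 = 13/14, σ_2 = -5/2, σ_3 = 11/7, σ_4 = -53/14.
On [2, 4], S(t) = 6 + 12/7·(t - 2) + 13/28·(t - 2)² - 2/7·(t - 2)³.
With (t - 2) = 4/3: S(10/3) = 1594/189.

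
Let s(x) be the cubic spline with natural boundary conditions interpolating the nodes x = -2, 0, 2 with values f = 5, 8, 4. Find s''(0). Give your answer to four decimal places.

-2.6250

Write σ_i for s''(x_i). With h_i = 2, 2 and divided differences Δ_i = 3/2, -2, the continuity of s' gives the tridiagonal system
  2·σ_0 + 8·σ_1 + 2·σ_2 = 6(Δ_1 - Δ_0) = -21
Natural end conditions: σ_0 = σ_2 = 0.
Forward elimination and back-substitution give σ_0 = 0, σ_1 = -21/8, σ_2 = 0.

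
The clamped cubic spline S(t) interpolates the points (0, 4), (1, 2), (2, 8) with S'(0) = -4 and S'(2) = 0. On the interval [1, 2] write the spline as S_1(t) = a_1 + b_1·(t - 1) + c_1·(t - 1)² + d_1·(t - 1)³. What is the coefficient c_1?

Let m_i = S''(x_i). Step sizes h_i = 1, 1; slopes of the chords Δ_i = (y_(i+1) - y_i)/h_i = -2, 6.
  1·m_0 + 4·m_1 + 1·m_2 = 6(Δ_1 - Δ_0) = 48
Clamped end conditions give two more equations: 2h_0·m_0 + h_0·m_1 = 6(Δ_0 - S'(0)) = 12 and h_1·m_1 + 2h_1·m_2 = 6(S'(2) - Δ_1) = -36.
Solving: m_0 = -4, m_1 = 20, m_2 = -28.
On [1, 2], with S_1(t) = a_1 + b_1·(t - 1) + c_1·(t - 1)² + d_1·(t - 1)³: c_1 = m_1/2 = 10, d_1 = (m_2 - m_1)/(6h_1) = -8, b_1 = Δ_1 - h_1(2m_1 + m_2)/6 = 4.

10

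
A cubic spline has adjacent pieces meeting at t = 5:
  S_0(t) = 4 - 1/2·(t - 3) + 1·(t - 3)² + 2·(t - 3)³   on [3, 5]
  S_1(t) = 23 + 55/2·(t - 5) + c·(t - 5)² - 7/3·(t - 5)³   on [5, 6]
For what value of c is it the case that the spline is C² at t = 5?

13

S_0''(t) = 2 + 12·(t - 3), so S_0''(5) = 26. On the right, S_1''(5) = 2c, so c = 13.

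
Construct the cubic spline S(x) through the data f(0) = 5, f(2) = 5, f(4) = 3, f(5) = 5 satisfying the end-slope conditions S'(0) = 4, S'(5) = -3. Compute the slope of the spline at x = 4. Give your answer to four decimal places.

With m_i denoting the second derivative at x_i, h_i = 2, 2, 1, and Δ_i = (y_(i+1) − y_i)/h_i = 0, -1, 2:
  2·m_0 + 8·m_1 + 2·m_2 = 6(Δ_1 - Δ_0) = -6
  2·m_1 + 6·m_2 + 1·m_3 = 6(Δ_2 - Δ_1) = 18
Clamped end conditions give two more equations: 2h_0·m_0 + h_0·m_1 = 6(Δ_0 - S'(0)) = -24 and h_2·m_2 + 2h_2·m_3 = 6(S'(5) - Δ_2) = -30.
Solving: m_0 = -127/23, m_1 = -22/23, m_2 = 146/23, m_3 = -418/23.
On [4, 5], S'(x) = b_2 + 2c_2·(x - 4) + 3d_2·(x - 4)² with b_2 = Δ_2 - h_2(2m_2 + m_3)/6 = 67/23, c_2 = m_2/2 = 73/23, d_2 = (m_3 - m_2)/(6h_2) = -94/23. So S'(4) = 67/23.

2.9130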